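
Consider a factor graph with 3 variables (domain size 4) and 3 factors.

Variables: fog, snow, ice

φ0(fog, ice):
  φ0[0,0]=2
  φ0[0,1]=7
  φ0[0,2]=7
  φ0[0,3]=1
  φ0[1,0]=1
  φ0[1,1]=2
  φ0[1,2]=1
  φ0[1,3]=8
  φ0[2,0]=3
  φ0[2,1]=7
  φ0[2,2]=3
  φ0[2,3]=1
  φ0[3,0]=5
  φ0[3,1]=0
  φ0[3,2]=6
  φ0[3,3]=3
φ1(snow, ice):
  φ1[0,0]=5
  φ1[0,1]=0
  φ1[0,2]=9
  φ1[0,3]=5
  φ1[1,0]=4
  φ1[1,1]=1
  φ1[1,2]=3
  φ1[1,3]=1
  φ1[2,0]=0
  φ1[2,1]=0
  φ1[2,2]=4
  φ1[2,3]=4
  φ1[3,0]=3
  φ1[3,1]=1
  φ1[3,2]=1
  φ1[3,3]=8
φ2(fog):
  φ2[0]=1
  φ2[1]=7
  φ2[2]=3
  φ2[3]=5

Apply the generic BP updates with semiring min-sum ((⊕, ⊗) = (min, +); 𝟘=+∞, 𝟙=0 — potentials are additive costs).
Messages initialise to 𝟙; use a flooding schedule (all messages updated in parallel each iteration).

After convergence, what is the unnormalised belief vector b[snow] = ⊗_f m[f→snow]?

init: all messages = 𝟙 over 4 values
r1 m[φ0→fog] = [1, 1, 1, 0]
r1 m[φ0→ice] = [1, 0, 1, 1]
r1 m[φ1→snow] = [0, 1, 0, 1]
r1 m[φ1→ice] = [0, 0, 1, 1]
r1 m[φ2→fog] = [1, 7, 3, 5]
r1 m[fog→φ0] = [0, 0, 0, 0]
r1 m[fog→φ2] = [0, 0, 0, 0]
r1 m[snow→φ1] = [0, 0, 0, 0]
r1 m[ice→φ0] = [0, 0, 0, 0]
r1 m[ice→φ1] = [0, 0, 0, 0]
r2 m[φ0→fog] = [1, 1, 1, 0]
r2 m[φ0→ice] = [1, 0, 1, 1]
r2 m[φ1→snow] = [0, 1, 0, 1]
r2 m[φ1→ice] = [0, 0, 1, 1]
r2 m[φ2→fog] = [1, 7, 3, 5]
r2 m[fog→φ0] = [1, 7, 3, 5]
r2 m[fog→φ2] = [1, 1, 1, 0]
r2 m[snow→φ1] = [0, 0, 0, 0]
r2 m[ice→φ0] = [0, 0, 1, 1]
r2 m[ice→φ1] = [1, 0, 1, 1]
r3 m[φ0→fog] = [2, 1, 2, 0]
r3 m[φ0→ice] = [3, 5, 6, 2]
r3 m[φ1→snow] = [0, 1, 0, 1]
r3 m[φ1→ice] = [0, 0, 1, 1]
r3 m[φ2→fog] = [1, 7, 3, 5]
r3 m[fog→φ0] = [1, 7, 3, 5]
r3 m[fog→φ2] = [1, 1, 1, 0]
r3 m[snow→φ1] = [0, 0, 0, 0]
r3 m[ice→φ0] = [0, 0, 1, 1]
r3 m[ice→φ1] = [1, 0, 1, 1]
r4 m[φ0→fog] = [2, 1, 2, 0]
r4 m[φ0→ice] = [3, 5, 6, 2]
r4 m[φ1→snow] = [0, 1, 0, 1]
r4 m[φ1→ice] = [0, 0, 1, 1]
r4 m[φ2→fog] = [1, 7, 3, 5]
r4 m[fog→φ0] = [1, 7, 3, 5]
r4 m[fog→φ2] = [2, 1, 2, 0]
r4 m[snow→φ1] = [0, 0, 0, 0]
r4 m[ice→φ0] = [0, 0, 1, 1]
r4 m[ice→φ1] = [3, 5, 6, 2]
r5 m[φ0→fog] = [2, 1, 2, 0]
r5 m[φ0→ice] = [3, 5, 6, 2]
r5 m[φ1→snow] = [5, 3, 3, 6]
r5 m[φ1→ice] = [0, 0, 1, 1]
r5 m[φ2→fog] = [1, 7, 3, 5]
r5 m[fog→φ0] = [1, 7, 3, 5]
r5 m[fog→φ2] = [2, 1, 2, 0]
r5 m[snow→φ1] = [0, 0, 0, 0]
r5 m[ice→φ0] = [0, 0, 1, 1]
r5 m[ice→φ1] = [3, 5, 6, 2]
r6 m[φ0→fog] = [2, 1, 2, 0]
r6 m[φ0→ice] = [3, 5, 6, 2]
r6 m[φ1→snow] = [5, 3, 3, 6]
r6 m[φ1→ice] = [0, 0, 1, 1]
r6 m[φ2→fog] = [1, 7, 3, 5]
r6 m[fog→φ0] = [1, 7, 3, 5]
r6 m[fog→φ2] = [2, 1, 2, 0]
r6 m[snow→φ1] = [0, 0, 0, 0]
r6 m[ice→φ0] = [0, 0, 1, 1]
r6 m[ice→φ1] = [3, 5, 6, 2]
fixed point reached at round 6
b[snow] = ⊗ incoming = [5, 3, 3, 6]

b[snow] = [5, 3, 3, 6]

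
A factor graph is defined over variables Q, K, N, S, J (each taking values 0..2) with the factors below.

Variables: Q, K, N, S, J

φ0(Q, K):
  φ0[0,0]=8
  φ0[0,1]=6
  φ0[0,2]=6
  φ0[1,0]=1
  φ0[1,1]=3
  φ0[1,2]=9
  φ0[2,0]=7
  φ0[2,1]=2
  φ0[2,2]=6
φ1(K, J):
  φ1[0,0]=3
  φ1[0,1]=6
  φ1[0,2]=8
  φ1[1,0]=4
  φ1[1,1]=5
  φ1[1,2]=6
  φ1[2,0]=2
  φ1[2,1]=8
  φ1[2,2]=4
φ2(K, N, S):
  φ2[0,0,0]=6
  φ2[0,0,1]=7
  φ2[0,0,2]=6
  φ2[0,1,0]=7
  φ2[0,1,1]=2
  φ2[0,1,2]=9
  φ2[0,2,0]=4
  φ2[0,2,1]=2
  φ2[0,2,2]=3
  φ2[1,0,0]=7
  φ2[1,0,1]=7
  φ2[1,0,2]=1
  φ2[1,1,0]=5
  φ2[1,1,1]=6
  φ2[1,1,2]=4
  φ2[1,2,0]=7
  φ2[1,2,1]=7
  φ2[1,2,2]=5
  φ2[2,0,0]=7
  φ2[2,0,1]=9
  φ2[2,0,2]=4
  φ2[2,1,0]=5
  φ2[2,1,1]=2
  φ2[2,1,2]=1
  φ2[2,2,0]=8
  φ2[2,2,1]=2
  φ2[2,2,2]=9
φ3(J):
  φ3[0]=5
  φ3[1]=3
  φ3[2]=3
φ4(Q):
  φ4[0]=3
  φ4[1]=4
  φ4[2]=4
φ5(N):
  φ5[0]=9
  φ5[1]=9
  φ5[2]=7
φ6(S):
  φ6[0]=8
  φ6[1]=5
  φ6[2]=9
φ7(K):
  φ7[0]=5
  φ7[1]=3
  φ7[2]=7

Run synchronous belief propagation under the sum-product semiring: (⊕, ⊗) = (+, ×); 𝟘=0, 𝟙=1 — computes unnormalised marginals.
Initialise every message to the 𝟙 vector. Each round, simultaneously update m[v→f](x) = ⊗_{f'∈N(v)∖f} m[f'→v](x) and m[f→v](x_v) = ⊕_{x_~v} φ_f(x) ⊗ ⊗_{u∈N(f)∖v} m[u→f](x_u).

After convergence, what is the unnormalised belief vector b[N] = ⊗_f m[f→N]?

init: all messages = 𝟙 over 3 values
r1 m[φ0→Q] = [20, 13, 15]
r1 m[φ0→K] = [16, 11, 21]
r1 m[φ1→K] = [17, 15, 14]
r1 m[φ1→J] = [9, 19, 18]
r1 m[φ2→K] = [46, 49, 47]
r1 m[φ2→N] = [54, 41, 47]
r1 m[φ2→S] = [56, 44, 42]
r1 m[φ3→J] = [5, 3, 3]
r1 m[φ4→Q] = [3, 4, 4]
r1 m[φ5→N] = [9, 9, 7]
r1 m[φ6→S] = [8, 5, 9]
r1 m[φ7→K] = [5, 3, 7]
r1 m[Q→φ0] = [1, 1, 1]
r1 m[Q→φ4] = [1, 1, 1]
r1 m[K→φ0] = [1, 1, 1]
r1 m[K→φ1] = [1, 1, 1]
r1 m[K→φ2] = [1, 1, 1]
r1 m[K→φ7] = [1, 1, 1]
r1 m[N→φ2] = [1, 1, 1]
r1 m[N→φ5] = [1, 1, 1]
r1 m[S→φ2] = [1, 1, 1]
r1 m[S→φ6] = [1, 1, 1]
r1 m[J→φ1] = [1, 1, 1]
r1 m[J→φ3] = [1, 1, 1]
r2 m[φ0→Q] = [20, 13, 15]
r2 m[φ0→K] = [16, 11, 21]
r2 m[φ1→K] = [17, 15, 14]
r2 m[φ1→J] = [9, 19, 18]
r2 m[φ2→K] = [46, 49, 47]
r2 m[φ2→N] = [54, 41, 47]
r2 m[φ2→S] = [56, 44, 42]
r2 m[φ3→J] = [5, 3, 3]
r2 m[φ4→Q] = [3, 4, 4]
r2 m[φ5→N] = [9, 9, 7]
r2 m[φ6→S] = [8, 5, 9]
r2 m[φ7→K] = [5, 3, 7]
r2 m[Q→φ0] = [3, 4, 4]
r2 m[Q→φ4] = [20, 13, 15]
r2 m[K→φ0] = [3910, 2205, 4606]
r2 m[K→φ1] = [3680, 1617, 6909]
r2 m[K→φ2] = [1360, 495, 2058]
r2 m[K→φ7] = [12512, 8085, 13818]
r2 m[N→φ2] = [9, 9, 7]
r2 m[N→φ5] = [54, 41, 47]
r2 m[S→φ2] = [8, 5, 9]
r2 m[S→φ6] = [56, 44, 42]
r2 m[J→φ1] = [5, 3, 3]
r2 m[J→φ3] = [9, 19, 18]
r3 m[φ0→Q] = [72146, 51979, 59416]
r3 m[φ0→K] = [56, 38, 78]
r3 m[φ1→K] = [57, 53, 46]
r3 m[φ1→J] = [31326, 85437, 66778]
r3 m[φ2→K] = [3039, 2806, 2849]
r3 m[φ2→N] = [517766, 373812, 480150]
r3 m[φ2→S] = [612427, 443924, 474024]
r3 m[φ3→J] = [5, 3, 3]
r3 m[φ4→Q] = [3, 4, 4]
r3 m[φ5→N] = [9, 9, 7]
r3 m[φ6→S] = [8, 5, 9]
r3 m[φ7→K] = [5, 3, 7]
r3 m[Q→φ0] = [3, 4, 4]
r3 m[Q→φ4] = [20, 13, 15]
r3 m[K→φ0] = [3910, 2205, 4606]
r3 m[K→φ1] = [3680, 1617, 6909]
r3 m[K→φ2] = [1360, 495, 2058]
r3 m[K→φ7] = [12512, 8085, 13818]
r3 m[N→φ2] = [9, 9, 7]
r3 m[N→φ5] = [54, 41, 47]
r3 m[S→φ2] = [8, 5, 9]
r3 m[S→φ6] = [56, 44, 42]
r3 m[J→φ1] = [5, 3, 3]
r3 m[J→φ3] = [9, 19, 18]
r4 m[φ0→Q] = [72146, 51979, 59416]
r4 m[φ0→K] = [56, 38, 78]
r4 m[φ1→K] = [57, 53, 46]
r4 m[φ1→J] = [31326, 85437, 66778]
r4 m[φ2→K] = [3039, 2806, 2849]
r4 m[φ2→N] = [517766, 373812, 480150]
r4 m[φ2→S] = [612427, 443924, 474024]
r4 m[φ3→J] = [5, 3, 3]
r4 m[φ4→Q] = [3, 4, 4]
r4 m[φ5→N] = [9, 9, 7]
r4 m[φ6→S] = [8, 5, 9]
r4 m[φ7→K] = [5, 3, 7]
r4 m[Q→φ0] = [3, 4, 4]
r4 m[Q→φ4] = [72146, 51979, 59416]
r4 m[K→φ0] = [866115, 446154, 917378]
r4 m[K→φ1] = [850920, 319884, 1555554]
r4 m[K→φ2] = [15960, 6042, 25116]
r4 m[K→φ7] = [9700488, 5651284, 10222212]
r4 m[N→φ2] = [9, 9, 7]
r4 m[N→φ5] = [517766, 373812, 480150]
r4 m[S→φ2] = [8, 5, 9]
r4 m[S→φ6] = [612427, 443924, 474024]
r4 m[J→φ1] = [5, 3, 3]
r4 m[J→φ3] = [31326, 85437, 66778]
r5 m[φ0→Q] = [15110112, 10460979, 12459381]
r5 m[φ0→K] = [56, 38, 78]
r5 m[φ1→K] = [57, 53, 46]
r5 m[φ1→J] = [6943404, 19149372, 14948880]
r5 m[φ2→K] = [3039, 2806, 2849]
r5 m[φ2→N] = [6231612, 4468416, 5815932]
r5 m[φ2→S] = [7381818, 5357280, 5685648]
r5 m[φ3→J] = [5, 3, 3]
r5 m[φ4→Q] = [3, 4, 4]
r5 m[φ5→N] = [9, 9, 7]
r5 m[φ6→S] = [8, 5, 9]
r5 m[φ7→K] = [5, 3, 7]
r5 m[Q→φ0] = [3, 4, 4]
r5 m[Q→φ4] = [72146, 51979, 59416]
r5 m[K→φ0] = [866115, 446154, 917378]
r5 m[K→φ1] = [850920, 319884, 1555554]
r5 m[K→φ2] = [15960, 6042, 25116]
r5 m[K→φ7] = [9700488, 5651284, 10222212]
r5 m[N→φ2] = [9, 9, 7]
r5 m[N→φ5] = [517766, 373812, 480150]
r5 m[S→φ2] = [8, 5, 9]
r5 m[S→φ6] = [612427, 443924, 474024]
r5 m[J→φ1] = [5, 3, 3]
r5 m[J→φ3] = [31326, 85437, 66778]
r6 m[φ0→Q] = [15110112, 10460979, 12459381]
r6 m[φ0→K] = [56, 38, 78]
r6 m[φ1→K] = [57, 53, 46]
r6 m[φ1→J] = [6943404, 19149372, 14948880]
r6 m[φ2→K] = [3039, 2806, 2849]
r6 m[φ2→N] = [6231612, 4468416, 5815932]
r6 m[φ2→S] = [7381818, 5357280, 5685648]
r6 m[φ3→J] = [5, 3, 3]
r6 m[φ4→Q] = [3, 4, 4]
r6 m[φ5→N] = [9, 9, 7]
r6 m[φ6→S] = [8, 5, 9]
r6 m[φ7→K] = [5, 3, 7]
r6 m[Q→φ0] = [3, 4, 4]
r6 m[Q→φ4] = [15110112, 10460979, 12459381]
r6 m[K→φ0] = [866115, 446154, 917378]
r6 m[K→φ1] = [850920, 319884, 1555554]
r6 m[K→φ2] = [15960, 6042, 25116]
r6 m[K→φ7] = [9700488, 5651284, 10222212]
r6 m[N→φ2] = [9, 9, 7]
r6 m[N→φ5] = [6231612, 4468416, 5815932]
r6 m[S→φ2] = [8, 5, 9]
r6 m[S→φ6] = [7381818, 5357280, 5685648]
r6 m[J→φ1] = [5, 3, 3]
r6 m[J→φ3] = [6943404, 19149372, 14948880]
r7 m[φ0→Q] = [15110112, 10460979, 12459381]
r7 m[φ0→K] = [56, 38, 78]
r7 m[φ1→K] = [57, 53, 46]
r7 m[φ1→J] = [6943404, 19149372, 14948880]
r7 m[φ2→K] = [3039, 2806, 2849]
r7 m[φ2→N] = [6231612, 4468416, 5815932]
r7 m[φ2→S] = [7381818, 5357280, 5685648]
r7 m[φ3→J] = [5, 3, 3]
r7 m[φ4→Q] = [3, 4, 4]
r7 m[φ5→N] = [9, 9, 7]
r7 m[φ6→S] = [8, 5, 9]
r7 m[φ7→K] = [5, 3, 7]
r7 m[Q→φ0] = [3, 4, 4]
r7 m[Q→φ4] = [15110112, 10460979, 12459381]
r7 m[K→φ0] = [866115, 446154, 917378]
r7 m[K→φ1] = [850920, 319884, 1555554]
r7 m[K→φ2] = [15960, 6042, 25116]
r7 m[K→φ7] = [9700488, 5651284, 10222212]
r7 m[N→φ2] = [9, 9, 7]
r7 m[N→φ5] = [6231612, 4468416, 5815932]
r7 m[S→φ2] = [8, 5, 9]
r7 m[S→φ6] = [7381818, 5357280, 5685648]
r7 m[J→φ1] = [5, 3, 3]
r7 m[J→φ3] = [6943404, 19149372, 14948880]
fixed point reached at round 7
b[N] = ⊗ incoming = [56084508, 40215744, 40711524]

b[N] = [56084508, 40215744, 40711524]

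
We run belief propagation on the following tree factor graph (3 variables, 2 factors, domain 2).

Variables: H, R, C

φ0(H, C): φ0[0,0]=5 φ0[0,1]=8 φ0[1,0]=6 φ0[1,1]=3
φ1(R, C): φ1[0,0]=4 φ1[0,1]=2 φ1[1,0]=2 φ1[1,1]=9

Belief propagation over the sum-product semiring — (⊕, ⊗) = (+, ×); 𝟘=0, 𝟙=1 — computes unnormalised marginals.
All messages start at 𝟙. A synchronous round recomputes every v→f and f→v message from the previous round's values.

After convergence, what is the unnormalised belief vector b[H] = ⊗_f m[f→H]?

b[H] = [118, 69]

init: all messages = 𝟙 over 2 values
r1 m[φ0→H] = [13, 9]
r1 m[φ0→C] = [11, 11]
r1 m[φ1→R] = [6, 11]
r1 m[φ1→C] = [6, 11]
r1 m[H→φ0] = [1, 1]
r1 m[R→φ1] = [1, 1]
r1 m[C→φ0] = [1, 1]
r1 m[C→φ1] = [1, 1]
r2 m[φ0→H] = [13, 9]
r2 m[φ0→C] = [11, 11]
r2 m[φ1→R] = [6, 11]
r2 m[φ1→C] = [6, 11]
r2 m[H→φ0] = [1, 1]
r2 m[R→φ1] = [1, 1]
r2 m[C→φ0] = [6, 11]
r2 m[C→φ1] = [11, 11]
r3 m[φ0→H] = [118, 69]
r3 m[φ0→C] = [11, 11]
r3 m[φ1→R] = [66, 121]
r3 m[φ1→C] = [6, 11]
r3 m[H→φ0] = [1, 1]
r3 m[R→φ1] = [1, 1]
r3 m[C→φ0] = [6, 11]
r3 m[C→φ1] = [11, 11]
r4 m[φ0→H] = [118, 69]
r4 m[φ0→C] = [11, 11]
r4 m[φ1→R] = [66, 121]
r4 m[φ1→C] = [6, 11]
r4 m[H→φ0] = [1, 1]
r4 m[R→φ1] = [1, 1]
r4 m[C→φ0] = [6, 11]
r4 m[C→φ1] = [11, 11]
fixed point reached at round 4
b[H] = ⊗ incoming = [118, 69]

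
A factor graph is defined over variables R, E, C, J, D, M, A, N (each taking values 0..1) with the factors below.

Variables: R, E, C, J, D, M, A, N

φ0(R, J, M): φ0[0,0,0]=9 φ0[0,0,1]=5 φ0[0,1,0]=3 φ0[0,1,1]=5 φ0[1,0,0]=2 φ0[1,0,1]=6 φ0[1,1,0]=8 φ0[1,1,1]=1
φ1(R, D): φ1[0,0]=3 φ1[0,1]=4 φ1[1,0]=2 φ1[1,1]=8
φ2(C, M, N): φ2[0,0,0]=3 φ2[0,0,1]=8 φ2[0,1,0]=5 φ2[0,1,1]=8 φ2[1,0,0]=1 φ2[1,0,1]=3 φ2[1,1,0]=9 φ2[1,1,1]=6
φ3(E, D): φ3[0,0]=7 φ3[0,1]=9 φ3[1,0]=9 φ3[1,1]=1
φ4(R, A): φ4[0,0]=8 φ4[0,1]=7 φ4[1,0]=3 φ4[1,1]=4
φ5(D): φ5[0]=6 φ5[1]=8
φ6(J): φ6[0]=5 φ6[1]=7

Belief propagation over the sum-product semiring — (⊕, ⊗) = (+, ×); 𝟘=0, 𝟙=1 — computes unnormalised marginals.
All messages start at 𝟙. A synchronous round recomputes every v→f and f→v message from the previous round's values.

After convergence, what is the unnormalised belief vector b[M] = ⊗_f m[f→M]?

init: all messages = 𝟙 over 2 values
r1 m[φ0→R] = [22, 17]
r1 m[φ0→J] = [22, 17]
r1 m[φ0→M] = [22, 17]
r1 m[φ1→R] = [7, 10]
r1 m[φ1→D] = [5, 12]
r1 m[φ2→C] = [24, 19]
r1 m[φ2→M] = [15, 28]
r1 m[φ2→N] = [18, 25]
r1 m[φ3→E] = [16, 10]
r1 m[φ3→D] = [16, 10]
r1 m[φ4→R] = [15, 7]
r1 m[φ4→A] = [11, 11]
r1 m[φ5→D] = [6, 8]
r1 m[φ6→J] = [5, 7]
r1 m[R→φ0] = [1, 1]
r1 m[R→φ1] = [1, 1]
r1 m[R→φ4] = [1, 1]
r1 m[E→φ3] = [1, 1]
r1 m[C→φ2] = [1, 1]
r1 m[J→φ0] = [1, 1]
r1 m[J→φ6] = [1, 1]
r1 m[D→φ1] = [1, 1]
r1 m[D→φ3] = [1, 1]
r1 m[D→φ5] = [1, 1]
r1 m[M→φ0] = [1, 1]
r1 m[M→φ2] = [1, 1]
r1 m[A→φ4] = [1, 1]
r1 m[N→φ2] = [1, 1]
r2 m[φ0→R] = [22, 17]
r2 m[φ0→J] = [22, 17]
r2 m[φ0→M] = [22, 17]
r2 m[φ1→R] = [7, 10]
r2 m[φ1→D] = [5, 12]
r2 m[φ2→C] = [24, 19]
r2 m[φ2→M] = [15, 28]
r2 m[φ2→N] = [18, 25]
r2 m[φ3→E] = [16, 10]
r2 m[φ3→D] = [16, 10]
r2 m[φ4→R] = [15, 7]
r2 m[φ4→A] = [11, 11]
r2 m[φ5→D] = [6, 8]
r2 m[φ6→J] = [5, 7]
r2 m[R→φ0] = [105, 70]
r2 m[R→φ1] = [330, 119]
r2 m[R→φ4] = [154, 170]
r2 m[E→φ3] = [1, 1]
r2 m[C→φ2] = [1, 1]
r2 m[J→φ0] = [5, 7]
r2 m[J→φ6] = [22, 17]
r2 m[D→φ1] = [96, 80]
r2 m[D→φ3] = [30, 96]
r2 m[D→φ5] = [80, 120]
r2 m[M→φ0] = [15, 28]
r2 m[M→φ2] = [22, 17]
r2 m[A→φ4] = [1, 1]
r2 m[N→φ2] = [1, 1]
r3 m[φ0→R] = [2670, 2026]
r3 m[φ0→J] = [42735, 29785]
r3 m[φ0→M] = [11550, 8890]
r3 m[φ1→R] = [608, 832]
r3 m[φ1→D] = [1228, 2272]
r3 m[φ2→C] = [463, 343]
r3 m[φ2→M] = [15, 28]
r3 m[φ2→N] = [326, 480]
r3 m[φ3→E] = [1074, 366]
r3 m[φ3→D] = [16, 10]
r3 m[φ4→R] = [15, 7]
r3 m[φ4→A] = [1742, 1758]
r3 m[φ5→D] = [6, 8]
r3 m[φ6→J] = [5, 7]
r3 m[R→φ0] = [105, 70]
r3 m[R→φ1] = [330, 119]
r3 m[R→φ4] = [154, 170]
r3 m[E→φ3] = [1, 1]
r3 m[C→φ2] = [1, 1]
r3 m[J→φ0] = [5, 7]
r3 m[J→φ6] = [22, 17]
r3 m[D→φ1] = [96, 80]
r3 m[D→φ3] = [30, 96]
r3 m[D→φ5] = [80, 120]
r3 m[M→φ0] = [15, 28]
r3 m[M→φ2] = [22, 17]
r3 m[A→φ4] = [1, 1]
r3 m[N→φ2] = [1, 1]
r4 m[φ0→R] = [2670, 2026]
r4 m[φ0→J] = [42735, 29785]
r4 m[φ0→M] = [11550, 8890]
r4 m[φ1→R] = [608, 832]
r4 m[φ1→D] = [1228, 2272]
r4 m[φ2→C] = [463, 343]
r4 m[φ2→M] = [15, 28]
r4 m[φ2→N] = [326, 480]
r4 m[φ3→E] = [1074, 366]
r4 m[φ3→D] = [16, 10]
r4 m[φ4→R] = [15, 7]
r4 m[φ4→A] = [1742, 1758]
r4 m[φ5→D] = [6, 8]
r4 m[φ6→J] = [5, 7]
r4 m[R→φ0] = [9120, 5824]
r4 m[R→φ1] = [40050, 14182]
r4 m[R→φ4] = [1623360, 1685632]
r4 m[E→φ3] = [1, 1]
r4 m[C→φ2] = [1, 1]
r4 m[J→φ0] = [5, 7]
r4 m[J→φ6] = [42735, 29785]
r4 m[D→φ1] = [96, 80]
r4 m[D→φ3] = [7368, 18176]
r4 m[D→φ5] = [19648, 22720]
r4 m[M→φ0] = [15, 28]
r4 m[M→φ2] = [11550, 8890]
r4 m[A→φ4] = [1, 1]
r4 m[N→φ2] = [1, 1]
r5 m[φ0→R] = [2670, 2026]
r5 m[φ0→J] = [3661152, 2549152]
r5 m[φ0→M] = [986304, 762688]
r5 m[φ1→R] = [608, 832]
r5 m[φ1→D] = [148514, 273656]
r5 m[φ2→C] = [242620, 179550]
r5 m[φ2→M] = [15, 28]
r5 m[φ2→N] = [170660, 251510]
r5 m[φ3→E] = [215160, 84488]
r5 m[φ3→D] = [16, 10]
r5 m[φ4→R] = [15, 7]
r5 m[φ4→A] = [18043776, 18106048]
r5 m[φ5→D] = [6, 8]
r5 m[φ6→J] = [5, 7]
r5 m[R→φ0] = [9120, 5824]
r5 m[R→φ1] = [40050, 14182]
r5 m[R→φ4] = [1623360, 1685632]
r5 m[E→φ3] = [1, 1]
r5 m[C→φ2] = [1, 1]
r5 m[J→φ0] = [5, 7]
r5 m[J→φ6] = [42735, 29785]
r5 m[D→φ1] = [96, 80]
r5 m[D→φ3] = [7368, 18176]
r5 m[D→φ5] = [19648, 22720]
r5 m[M→φ0] = [15, 28]
r5 m[M→φ2] = [11550, 8890]
r5 m[A→φ4] = [1, 1]
r5 m[N→φ2] = [1, 1]
r6 m[φ0→R] = [2670, 2026]
r6 m[φ0→J] = [3661152, 2549152]
r6 m[φ0→M] = [986304, 762688]
r6 m[φ1→R] = [608, 832]
r6 m[φ1→D] = [148514, 273656]
r6 m[φ2→C] = [242620, 179550]
r6 m[φ2→M] = [15, 28]
r6 m[φ2→N] = [170660, 251510]
r6 m[φ3→E] = [215160, 84488]
r6 m[φ3→D] = [16, 10]
r6 m[φ4→R] = [15, 7]
r6 m[φ4→A] = [18043776, 18106048]
r6 m[φ5→D] = [6, 8]
r6 m[φ6→J] = [5, 7]
r6 m[R→φ0] = [9120, 5824]
r6 m[R→φ1] = [40050, 14182]
r6 m[R→φ4] = [1623360, 1685632]
r6 m[E→φ3] = [1, 1]
r6 m[C→φ2] = [1, 1]
r6 m[J→φ0] = [5, 7]
r6 m[J→φ6] = [3661152, 2549152]
r6 m[D→φ1] = [96, 80]
r6 m[D→φ3] = [891084, 2189248]
r6 m[D→φ5] = [2376224, 2736560]
r6 m[M→φ0] = [15, 28]
r6 m[M→φ2] = [986304, 762688]
r6 m[A→φ4] = [1, 1]
r6 m[N→φ2] = [1, 1]
r7 m[φ0→R] = [2670, 2026]
r7 m[φ0→J] = [3661152, 2549152]
r7 m[φ0→M] = [986304, 762688]
r7 m[φ1→R] = [608, 832]
r7 m[φ1→D] = [148514, 273656]
r7 m[φ2→C] = [20764288, 15385536]
r7 m[φ2→M] = [15, 28]
r7 m[φ2→N] = [14622848, 21526976]
r7 m[φ3→E] = [25940820, 10209004]
r7 m[φ3→D] = [16, 10]
r7 m[φ4→R] = [15, 7]
r7 m[φ4→A] = [18043776, 18106048]
r7 m[φ5→D] = [6, 8]
r7 m[φ6→J] = [5, 7]
r7 m[R→φ0] = [9120, 5824]
r7 m[R→φ1] = [40050, 14182]
r7 m[R→φ4] = [1623360, 1685632]
r7 m[E→φ3] = [1, 1]
r7 m[C→φ2] = [1, 1]
r7 m[J→φ0] = [5, 7]
r7 m[J→φ6] = [3661152, 2549152]
r7 m[D→φ1] = [96, 80]
r7 m[D→φ3] = [891084, 2189248]
r7 m[D→φ5] = [2376224, 2736560]
r7 m[M→φ0] = [15, 28]
r7 m[M→φ2] = [986304, 762688]
r7 m[A→φ4] = [1, 1]
r7 m[N→φ2] = [1, 1]
r8 m[φ0→R] = [2670, 2026]
r8 m[φ0→J] = [3661152, 2549152]
r8 m[φ0→M] = [986304, 762688]
r8 m[φ1→R] = [608, 832]
r8 m[φ1→D] = [148514, 273656]
r8 m[φ2→C] = [20764288, 15385536]
r8 m[φ2→M] = [15, 28]
r8 m[φ2→N] = [14622848, 21526976]
r8 m[φ3→E] = [25940820, 10209004]
r8 m[φ3→D] = [16, 10]
r8 m[φ4→R] = [15, 7]
r8 m[φ4→A] = [18043776, 18106048]
r8 m[φ5→D] = [6, 8]
r8 m[φ6→J] = [5, 7]
r8 m[R→φ0] = [9120, 5824]
r8 m[R→φ1] = [40050, 14182]
r8 m[R→φ4] = [1623360, 1685632]
r8 m[E→φ3] = [1, 1]
r8 m[C→φ2] = [1, 1]
r8 m[J→φ0] = [5, 7]
r8 m[J→φ6] = [3661152, 2549152]
r8 m[D→φ1] = [96, 80]
r8 m[D→φ3] = [891084, 2189248]
r8 m[D→φ5] = [2376224, 2736560]
r8 m[M→φ0] = [15, 28]
r8 m[M→φ2] = [986304, 762688]
r8 m[A→φ4] = [1, 1]
r8 m[N→φ2] = [1, 1]
fixed point reached at round 8
b[M] = ⊗ incoming = [14794560, 21355264]

b[M] = [14794560, 21355264]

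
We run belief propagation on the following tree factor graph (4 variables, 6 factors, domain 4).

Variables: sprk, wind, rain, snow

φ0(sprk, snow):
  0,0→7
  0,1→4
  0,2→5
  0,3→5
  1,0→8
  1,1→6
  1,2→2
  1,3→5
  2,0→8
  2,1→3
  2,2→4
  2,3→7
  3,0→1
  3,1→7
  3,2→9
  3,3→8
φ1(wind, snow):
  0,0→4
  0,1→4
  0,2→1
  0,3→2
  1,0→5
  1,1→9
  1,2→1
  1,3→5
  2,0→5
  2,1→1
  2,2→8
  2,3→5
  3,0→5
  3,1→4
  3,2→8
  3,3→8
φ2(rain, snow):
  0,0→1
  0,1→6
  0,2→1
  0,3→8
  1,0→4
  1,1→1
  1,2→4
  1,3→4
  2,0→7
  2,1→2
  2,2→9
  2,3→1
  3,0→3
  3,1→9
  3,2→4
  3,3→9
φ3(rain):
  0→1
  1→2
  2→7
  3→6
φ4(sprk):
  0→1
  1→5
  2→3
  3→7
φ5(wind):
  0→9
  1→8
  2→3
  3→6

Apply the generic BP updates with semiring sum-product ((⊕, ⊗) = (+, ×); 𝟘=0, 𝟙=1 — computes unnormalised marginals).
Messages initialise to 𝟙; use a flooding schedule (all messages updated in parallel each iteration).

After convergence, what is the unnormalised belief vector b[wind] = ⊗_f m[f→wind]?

init: all messages = 𝟙 over 4 values
r1 m[φ0→sprk] = [21, 21, 22, 25]
r1 m[φ0→snow] = [24, 20, 20, 25]
r1 m[φ1→wind] = [11, 20, 19, 25]
r1 m[φ1→snow] = [19, 18, 18, 20]
r1 m[φ2→rain] = [16, 13, 19, 25]
r1 m[φ2→snow] = [15, 18, 18, 22]
r1 m[φ3→rain] = [1, 2, 7, 6]
r1 m[φ4→sprk] = [1, 5, 3, 7]
r1 m[φ5→wind] = [9, 8, 3, 6]
r1 m[sprk→φ0] = [1, 1, 1, 1]
r1 m[sprk→φ4] = [1, 1, 1, 1]
r1 m[wind→φ1] = [1, 1, 1, 1]
r1 m[wind→φ5] = [1, 1, 1, 1]
r1 m[rain→φ2] = [1, 1, 1, 1]
r1 m[rain→φ3] = [1, 1, 1, 1]
r1 m[snow→φ0] = [1, 1, 1, 1]
r1 m[snow→φ1] = [1, 1, 1, 1]
r1 m[snow→φ2] = [1, 1, 1, 1]
r2 m[φ0→sprk] = [21, 21, 22, 25]
r2 m[φ0→snow] = [24, 20, 20, 25]
r2 m[φ1→wind] = [11, 20, 19, 25]
r2 m[φ1→snow] = [19, 18, 18, 20]
r2 m[φ2→rain] = [16, 13, 19, 25]
r2 m[φ2→snow] = [15, 18, 18, 22]
r2 m[φ3→rain] = [1, 2, 7, 6]
r2 m[φ4→sprk] = [1, 5, 3, 7]
r2 m[φ5→wind] = [9, 8, 3, 6]
r2 m[sprk→φ0] = [1, 5, 3, 7]
r2 m[sprk→φ4] = [21, 21, 22, 25]
r2 m[wind→φ1] = [9, 8, 3, 6]
r2 m[wind→φ5] = [11, 20, 19, 25]
r2 m[rain→φ2] = [1, 2, 7, 6]
r2 m[rain→φ3] = [16, 13, 19, 25]
r2 m[snow→φ0] = [285, 324, 324, 440]
r2 m[snow→φ1] = [360, 360, 360, 550]
r2 m[snow→φ2] = [456, 360, 360, 500]
r3 m[φ0→sprk] = [7111, 7072, 7628, 8989]
r3 m[φ0→snow] = [78, 92, 90, 107]
r3 m[φ1→wind] = [4340, 8150, 7790, 10520]
r3 m[φ1→snow] = [121, 135, 89, 121]
r3 m[φ2→rain] = [6976, 5624, 7652, 10548]
r3 m[φ2→snow] = [76, 76, 96, 77]
r3 m[φ3→rain] = [1, 2, 7, 6]
r3 m[φ4→sprk] = [1, 5, 3, 7]
r3 m[φ5→wind] = [9, 8, 3, 6]
r3 m[sprk→φ0] = [1, 5, 3, 7]
r3 m[sprk→φ4] = [21, 21, 22, 25]
r3 m[wind→φ1] = [9, 8, 3, 6]
r3 m[wind→φ5] = [11, 20, 19, 25]
r3 m[rain→φ2] = [1, 2, 7, 6]
r3 m[rain→φ3] = [16, 13, 19, 25]
r3 m[snow→φ0] = [285, 324, 324, 440]
r3 m[snow→φ1] = [360, 360, 360, 550]
r3 m[snow→φ2] = [456, 360, 360, 500]
r4 m[φ0→sprk] = [7111, 7072, 7628, 8989]
r4 m[φ0→snow] = [78, 92, 90, 107]
r4 m[φ1→wind] = [4340, 8150, 7790, 10520]
r4 m[φ1→snow] = [121, 135, 89, 121]
r4 m[φ2→rain] = [6976, 5624, 7652, 10548]
r4 m[φ2→snow] = [76, 76, 96, 77]
r4 m[φ3→rain] = [1, 2, 7, 6]
r4 m[φ4→sprk] = [1, 5, 3, 7]
r4 m[φ5→wind] = [9, 8, 3, 6]
r4 m[sprk→φ0] = [1, 5, 3, 7]
r4 m[sprk→φ4] = [7111, 7072, 7628, 8989]
r4 m[wind→φ1] = [9, 8, 3, 6]
r4 m[wind→φ5] = [4340, 8150, 7790, 10520]
r4 m[rain→φ2] = [1, 2, 7, 6]
r4 m[rain→φ3] = [6976, 5624, 7652, 10548]
r4 m[snow→φ0] = [9196, 10260, 8544, 9317]
r4 m[snow→φ1] = [5928, 6992, 8640, 8239]
r4 m[snow→φ2] = [9438, 12420, 8010, 12947]
r5 m[φ0→sprk] = [194717, 198801, 203743, 232448]
r5 m[φ0→snow] = [78, 92, 90, 107]
r5 m[φ1→wind] = [76798, 142403, 146947, 192640]
r5 m[φ1→snow] = [121, 135, 89, 121]
r5 m[φ2→rain] = [195544, 134000, 175943, 288657]
r5 m[φ2→snow] = [76, 76, 96, 77]
r5 m[φ3→rain] = [1, 2, 7, 6]
r5 m[φ4→sprk] = [1, 5, 3, 7]
r5 m[φ5→wind] = [9, 8, 3, 6]
r5 m[sprk→φ0] = [1, 5, 3, 7]
r5 m[sprk→φ4] = [7111, 7072, 7628, 8989]
r5 m[wind→φ1] = [9, 8, 3, 6]
r5 m[wind→φ5] = [4340, 8150, 7790, 10520]
r5 m[rain→φ2] = [1, 2, 7, 6]
r5 m[rain→φ3] = [6976, 5624, 7652, 10548]
r5 m[snow→φ0] = [9196, 10260, 8544, 9317]
r5 m[snow→φ1] = [5928, 6992, 8640, 8239]
r5 m[snow→φ2] = [9438, 12420, 8010, 12947]
r6 m[φ0→sprk] = [194717, 198801, 203743, 232448]
r6 m[φ0→snow] = [78, 92, 90, 107]
r6 m[φ1→wind] = [76798, 142403, 146947, 192640]
r6 m[φ1→snow] = [121, 135, 89, 121]
r6 m[φ2→rain] = [195544, 134000, 175943, 288657]
r6 m[φ2→snow] = [76, 76, 96, 77]
r6 m[φ3→rain] = [1, 2, 7, 6]
r6 m[φ4→sprk] = [1, 5, 3, 7]
r6 m[φ5→wind] = [9, 8, 3, 6]
r6 m[sprk→φ0] = [1, 5, 3, 7]
r6 m[sprk→φ4] = [194717, 198801, 203743, 232448]
r6 m[wind→φ1] = [9, 8, 3, 6]
r6 m[wind→φ5] = [76798, 142403, 146947, 192640]
r6 m[rain→φ2] = [1, 2, 7, 6]
r6 m[rain→φ3] = [195544, 134000, 175943, 288657]
r6 m[snow→φ0] = [9196, 10260, 8544, 9317]
r6 m[snow→φ1] = [5928, 6992, 8640, 8239]
r6 m[snow→φ2] = [9438, 12420, 8010, 12947]
r7 m[φ0→sprk] = [194717, 198801, 203743, 232448]
r7 m[φ0→snow] = [78, 92, 90, 107]
r7 m[φ1→wind] = [76798, 142403, 146947, 192640]
r7 m[φ1→snow] = [121, 135, 89, 121]
r7 m[φ2→rain] = [195544, 134000, 175943, 288657]
r7 m[φ2→snow] = [76, 76, 96, 77]
r7 m[φ3→rain] = [1, 2, 7, 6]
r7 m[φ4→sprk] = [1, 5, 3, 7]
r7 m[φ5→wind] = [9, 8, 3, 6]
r7 m[sprk→φ0] = [1, 5, 3, 7]
r7 m[sprk→φ4] = [194717, 198801, 203743, 232448]
r7 m[wind→φ1] = [9, 8, 3, 6]
r7 m[wind→φ5] = [76798, 142403, 146947, 192640]
r7 m[rain→φ2] = [1, 2, 7, 6]
r7 m[rain→φ3] = [195544, 134000, 175943, 288657]
r7 m[snow→φ0] = [9196, 10260, 8544, 9317]
r7 m[snow→φ1] = [5928, 6992, 8640, 8239]
r7 m[snow→φ2] = [9438, 12420, 8010, 12947]
fixed point reached at round 7
b[wind] = ⊗ incoming = [691182, 1139224, 440841, 1155840]

b[wind] = [691182, 1139224, 440841, 1155840]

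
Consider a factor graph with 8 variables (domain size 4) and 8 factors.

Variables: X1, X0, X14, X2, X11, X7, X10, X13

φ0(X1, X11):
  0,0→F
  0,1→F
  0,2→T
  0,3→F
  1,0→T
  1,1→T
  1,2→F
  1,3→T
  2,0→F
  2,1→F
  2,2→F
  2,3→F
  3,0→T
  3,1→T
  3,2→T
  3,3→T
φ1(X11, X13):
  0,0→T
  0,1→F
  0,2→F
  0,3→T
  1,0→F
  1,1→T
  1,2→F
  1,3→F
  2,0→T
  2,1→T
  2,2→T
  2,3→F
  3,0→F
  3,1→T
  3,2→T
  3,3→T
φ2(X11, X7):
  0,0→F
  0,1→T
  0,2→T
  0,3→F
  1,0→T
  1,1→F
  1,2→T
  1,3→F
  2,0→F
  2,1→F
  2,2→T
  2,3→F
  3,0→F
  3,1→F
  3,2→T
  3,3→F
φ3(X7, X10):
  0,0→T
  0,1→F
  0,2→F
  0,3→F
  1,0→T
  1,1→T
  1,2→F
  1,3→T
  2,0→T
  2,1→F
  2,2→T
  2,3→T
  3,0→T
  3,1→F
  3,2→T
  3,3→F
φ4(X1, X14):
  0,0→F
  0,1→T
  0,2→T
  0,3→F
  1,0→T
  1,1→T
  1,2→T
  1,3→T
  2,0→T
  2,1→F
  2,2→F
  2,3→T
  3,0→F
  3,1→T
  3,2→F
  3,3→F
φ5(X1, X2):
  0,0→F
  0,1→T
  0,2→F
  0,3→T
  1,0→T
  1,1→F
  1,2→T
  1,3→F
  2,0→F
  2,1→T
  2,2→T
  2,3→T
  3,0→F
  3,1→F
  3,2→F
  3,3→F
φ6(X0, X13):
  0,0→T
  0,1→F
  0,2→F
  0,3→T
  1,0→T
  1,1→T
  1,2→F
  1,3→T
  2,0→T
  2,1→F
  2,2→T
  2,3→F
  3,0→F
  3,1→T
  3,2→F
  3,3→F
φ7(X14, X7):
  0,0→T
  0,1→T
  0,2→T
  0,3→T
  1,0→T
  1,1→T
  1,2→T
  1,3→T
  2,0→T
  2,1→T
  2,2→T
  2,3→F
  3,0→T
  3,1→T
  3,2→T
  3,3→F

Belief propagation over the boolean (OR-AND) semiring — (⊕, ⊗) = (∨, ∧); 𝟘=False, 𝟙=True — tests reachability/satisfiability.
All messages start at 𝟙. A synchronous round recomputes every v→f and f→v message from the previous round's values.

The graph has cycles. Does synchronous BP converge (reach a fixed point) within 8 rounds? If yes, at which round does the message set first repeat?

init: all messages = 𝟙 over 4 values
r1 m[φ0→X1] = [T, T, F, T]
r1 m[φ0→X11] = [T, T, T, T]
r1 m[φ1→X11] = [T, T, T, T]
r1 m[φ1→X13] = [T, T, T, T]
r1 m[φ2→X11] = [T, T, T, T]
r1 m[φ2→X7] = [T, T, T, F]
r1 m[φ3→X7] = [T, T, T, T]
r1 m[φ3→X10] = [T, T, T, T]
r1 m[φ4→X1] = [T, T, T, T]
r1 m[φ4→X14] = [T, T, T, T]
r1 m[φ5→X1] = [T, T, T, F]
r1 m[φ5→X2] = [T, T, T, T]
r1 m[φ6→X0] = [T, T, T, T]
r1 m[φ6→X13] = [T, T, T, T]
r1 m[φ7→X14] = [T, T, T, T]
r1 m[φ7→X7] = [T, T, T, T]
r1 m[X1→φ0] = [T, T, T, T]
r1 m[X1→φ4] = [T, T, T, T]
r1 m[X1→φ5] = [T, T, T, T]
r1 m[X0→φ6] = [T, T, T, T]
r1 m[X14→φ4] = [T, T, T, T]
r1 m[X14→φ7] = [T, T, T, T]
r1 m[X2→φ5] = [T, T, T, T]
r1 m[X11→φ0] = [T, T, T, T]
r1 m[X11→φ1] = [T, T, T, T]
r1 m[X11→φ2] = [T, T, T, T]
r1 m[X7→φ2] = [T, T, T, T]
r1 m[X7→φ3] = [T, T, T, T]
r1 m[X7→φ7] = [T, T, T, T]
r1 m[X10→φ3] = [T, T, T, T]
r1 m[X13→φ1] = [T, T, T, T]
r1 m[X13→φ6] = [T, T, T, T]
r2 m[φ0→X1] = [T, T, F, T]
r2 m[φ0→X11] = [T, T, T, T]
r2 m[φ1→X11] = [T, T, T, T]
r2 m[φ1→X13] = [T, T, T, T]
r2 m[φ2→X11] = [T, T, T, T]
r2 m[φ2→X7] = [T, T, T, F]
r2 m[φ3→X7] = [T, T, T, T]
r2 m[φ3→X10] = [T, T, T, T]
r2 m[φ4→X1] = [T, T, T, T]
r2 m[φ4→X14] = [T, T, T, T]
r2 m[φ5→X1] = [T, T, T, F]
r2 m[φ5→X2] = [T, T, T, T]
r2 m[φ6→X0] = [T, T, T, T]
r2 m[φ6→X13] = [T, T, T, T]
r2 m[φ7→X14] = [T, T, T, T]
r2 m[φ7→X7] = [T, T, T, T]
r2 m[X1→φ0] = [T, T, T, F]
r2 m[X1→φ4] = [T, T, F, F]
r2 m[X1→φ5] = [T, T, F, T]
r2 m[X0→φ6] = [T, T, T, T]
r2 m[X14→φ4] = [T, T, T, T]
r2 m[X14→φ7] = [T, T, T, T]
r2 m[X2→φ5] = [T, T, T, T]
r2 m[X11→φ0] = [T, T, T, T]
r2 m[X11→φ1] = [T, T, T, T]
r2 m[X11→φ2] = [T, T, T, T]
r2 m[X7→φ2] = [T, T, T, T]
r2 m[X7→φ3] = [T, T, T, F]
r2 m[X7→φ7] = [T, T, T, F]
r2 m[X10→φ3] = [T, T, T, T]
r2 m[X13→φ1] = [T, T, T, T]
r2 m[X13→φ6] = [T, T, T, T]
r3 m[φ0→X1] = [T, T, F, T]
r3 m[φ0→X11] = [T, T, T, T]
r3 m[φ1→X11] = [T, T, T, T]
r3 m[φ1→X13] = [T, T, T, T]
r3 m[φ2→X11] = [T, T, T, T]
r3 m[φ2→X7] = [T, T, T, F]
r3 m[φ3→X7] = [T, T, T, T]
r3 m[φ3→X10] = [T, T, T, T]
r3 m[φ4→X1] = [T, T, T, T]
r3 m[φ4→X14] = [T, T, T, T]
r3 m[φ5→X1] = [T, T, T, F]
r3 m[φ5→X2] = [T, T, T, T]
r3 m[φ6→X0] = [T, T, T, T]
r3 m[φ6→X13] = [T, T, T, T]
r3 m[φ7→X14] = [T, T, T, T]
r3 m[φ7→X7] = [T, T, T, T]
r3 m[X1→φ0] = [T, T, T, F]
r3 m[X1→φ4] = [T, T, F, F]
r3 m[X1→φ5] = [T, T, F, T]
r3 m[X0→φ6] = [T, T, T, T]
r3 m[X14→φ4] = [T, T, T, T]
r3 m[X14→φ7] = [T, T, T, T]
r3 m[X2→φ5] = [T, T, T, T]
r3 m[X11→φ0] = [T, T, T, T]
r3 m[X11→φ1] = [T, T, T, T]
r3 m[X11→φ2] = [T, T, T, T]
r3 m[X7→φ2] = [T, T, T, T]
r3 m[X7→φ3] = [T, T, T, F]
r3 m[X7→φ7] = [T, T, T, F]
r3 m[X10→φ3] = [T, T, T, T]
r3 m[X13→φ1] = [T, T, T, T]
r3 m[X13→φ6] = [T, T, T, T]
fixed point reached at round 3
messages reach a fixed point at round 3

CONVERGED at round 3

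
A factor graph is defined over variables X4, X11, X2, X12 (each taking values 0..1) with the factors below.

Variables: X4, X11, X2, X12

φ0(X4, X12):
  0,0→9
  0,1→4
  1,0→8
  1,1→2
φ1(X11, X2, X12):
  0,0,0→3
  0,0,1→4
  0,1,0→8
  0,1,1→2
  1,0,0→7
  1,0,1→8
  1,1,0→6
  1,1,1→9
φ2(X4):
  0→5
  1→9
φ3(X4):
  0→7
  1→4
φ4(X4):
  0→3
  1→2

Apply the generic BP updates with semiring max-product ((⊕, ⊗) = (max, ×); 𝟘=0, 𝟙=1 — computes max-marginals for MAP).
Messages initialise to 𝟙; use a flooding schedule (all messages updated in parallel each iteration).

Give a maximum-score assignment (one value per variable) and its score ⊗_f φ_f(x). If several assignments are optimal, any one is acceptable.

init: all messages = 𝟙 over 2 values
r1 m[φ0→X4] = [9, 8]
r1 m[φ0→X12] = [9, 4]
r1 m[φ1→X11] = [8, 9]
r1 m[φ1→X2] = [8, 9]
r1 m[φ1→X12] = [8, 9]
r1 m[φ2→X4] = [5, 9]
r1 m[φ3→X4] = [7, 4]
r1 m[φ4→X4] = [3, 2]
r1 m[X4→φ0] = [1, 1]
r1 m[X4→φ2] = [1, 1]
r1 m[X4→φ3] = [1, 1]
r1 m[X4→φ4] = [1, 1]
r1 m[X11→φ1] = [1, 1]
r1 m[X2→φ1] = [1, 1]
r1 m[X12→φ0] = [1, 1]
r1 m[X12→φ1] = [1, 1]
r2 m[φ0→X4] = [9, 8]
r2 m[φ0→X12] = [9, 4]
r2 m[φ1→X11] = [8, 9]
r2 m[φ1→X2] = [8, 9]
r2 m[φ1→X12] = [8, 9]
r2 m[φ2→X4] = [5, 9]
r2 m[φ3→X4] = [7, 4]
r2 m[φ4→X4] = [3, 2]
r2 m[X4→φ0] = [105, 72]
r2 m[X4→φ2] = [189, 64]
r2 m[X4→φ3] = [135, 144]
r2 m[X4→φ4] = [315, 288]
r2 m[X11→φ1] = [1, 1]
r2 m[X2→φ1] = [1, 1]
r2 m[X12→φ0] = [8, 9]
r2 m[X12→φ1] = [9, 4]
r3 m[φ0→X4] = [72, 64]
r3 m[φ0→X12] = [945, 420]
r3 m[φ1→X11] = [72, 63]
r3 m[φ1→X2] = [63, 72]
r3 m[φ1→X12] = [8, 9]
r3 m[φ2→X4] = [5, 9]
r3 m[φ3→X4] = [7, 4]
r3 m[φ4→X4] = [3, 2]
r3 m[X4→φ0] = [105, 72]
r3 m[X4→φ2] = [189, 64]
r3 m[X4→φ3] = [135, 144]
r3 m[X4→φ4] = [315, 288]
r3 m[X11→φ1] = [1, 1]
r3 m[X2→φ1] = [1, 1]
r3 m[X12→φ0] = [8, 9]
r3 m[X12→φ1] = [9, 4]
r4 m[φ0→X4] = [72, 64]
r4 m[φ0→X12] = [945, 420]
r4 m[φ1→X11] = [72, 63]
r4 m[φ1→X2] = [63, 72]
r4 m[φ1→X12] = [8, 9]
r4 m[φ2→X4] = [5, 9]
r4 m[φ3→X4] = [7, 4]
r4 m[φ4→X4] = [3, 2]
r4 m[X4→φ0] = [105, 72]
r4 m[X4→φ2] = [1512, 512]
r4 m[X4→φ3] = [1080, 1152]
r4 m[X4→φ4] = [2520, 2304]
r4 m[X11→φ1] = [1, 1]
r4 m[X2→φ1] = [1, 1]
r4 m[X12→φ0] = [8, 9]
r4 m[X12→φ1] = [945, 420]
r5 m[φ0→X4] = [72, 64]
r5 m[φ0→X12] = [945, 420]
r5 m[φ1→X11] = [7560, 6615]
r5 m[φ1→X2] = [6615, 7560]
r5 m[φ1→X12] = [8, 9]
r5 m[φ2→X4] = [5, 9]
r5 m[φ3→X4] = [7, 4]
r5 m[φ4→X4] = [3, 2]
r5 m[X4→φ0] = [105, 72]
r5 m[X4→φ2] = [1512, 512]
r5 m[X4→φ3] = [1080, 1152]
r5 m[X4→φ4] = [2520, 2304]
r5 m[X11→φ1] = [1, 1]
r5 m[X2→φ1] = [1, 1]
r5 m[X12→φ0] = [8, 9]
r5 m[X12→φ1] = [945, 420]
r6 m[φ0→X4] = [72, 64]
r6 m[φ0→X12] = [945, 420]
r6 m[φ1→X11] = [7560, 6615]
r6 m[φ1→X2] = [6615, 7560]
r6 m[φ1→X12] = [8, 9]
r6 m[φ2→X4] = [5, 9]
r6 m[φ3→X4] = [7, 4]
r6 m[φ4→X4] = [3, 2]
r6 m[X4→φ0] = [105, 72]
r6 m[X4→φ2] = [1512, 512]
r6 m[X4→φ3] = [1080, 1152]
r6 m[X4→φ4] = [2520, 2304]
r6 m[X11→φ1] = [1, 1]
r6 m[X2→φ1] = [1, 1]
r6 m[X12→φ0] = [8, 9]
r6 m[X12→φ1] = [945, 420]
fixed point reached at round 6
traceback from X4: (X4=0, X11=0, X2=1, X12=0), score=7560

assignment: (X4=0, X11=0, X2=1, X12=0); score = 7560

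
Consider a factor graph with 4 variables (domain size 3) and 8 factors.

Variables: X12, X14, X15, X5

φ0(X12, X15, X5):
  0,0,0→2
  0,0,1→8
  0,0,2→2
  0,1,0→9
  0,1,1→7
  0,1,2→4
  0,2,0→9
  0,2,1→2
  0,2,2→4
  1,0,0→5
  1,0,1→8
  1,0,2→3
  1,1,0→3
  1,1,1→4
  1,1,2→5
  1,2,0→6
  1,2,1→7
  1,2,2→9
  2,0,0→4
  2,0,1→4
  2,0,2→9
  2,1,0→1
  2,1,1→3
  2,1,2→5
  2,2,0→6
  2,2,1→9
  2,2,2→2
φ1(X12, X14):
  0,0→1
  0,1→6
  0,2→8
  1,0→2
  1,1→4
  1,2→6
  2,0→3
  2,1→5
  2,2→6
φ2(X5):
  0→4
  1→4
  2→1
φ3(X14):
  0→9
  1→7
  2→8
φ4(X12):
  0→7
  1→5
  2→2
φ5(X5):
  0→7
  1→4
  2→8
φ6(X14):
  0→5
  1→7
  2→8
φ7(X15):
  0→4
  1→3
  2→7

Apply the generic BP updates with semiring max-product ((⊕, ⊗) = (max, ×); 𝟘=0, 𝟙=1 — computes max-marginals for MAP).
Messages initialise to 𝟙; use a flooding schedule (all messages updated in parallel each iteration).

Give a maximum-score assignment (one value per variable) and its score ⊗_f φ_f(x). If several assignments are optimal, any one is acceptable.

init: all messages = 𝟙 over 3 values
r1 m[φ0→X12] = [9, 9, 9]
r1 m[φ0→X15] = [9, 9, 9]
r1 m[φ0→X5] = [9, 9, 9]
r1 m[φ1→X12] = [8, 6, 6]
r1 m[φ1→X14] = [3, 6, 8]
r1 m[φ2→X5] = [4, 4, 1]
r1 m[φ3→X14] = [9, 7, 8]
r1 m[φ4→X12] = [7, 5, 2]
r1 m[φ5→X5] = [7, 4, 8]
r1 m[φ6→X14] = [5, 7, 8]
r1 m[φ7→X15] = [4, 3, 7]
r1 m[X12→φ0] = [1, 1, 1]
r1 m[X12→φ1] = [1, 1, 1]
r1 m[X12→φ4] = [1, 1, 1]
r1 m[X14→φ1] = [1, 1, 1]
r1 m[X14→φ3] = [1, 1, 1]
r1 m[X14→φ6] = [1, 1, 1]
r1 m[X15→φ0] = [1, 1, 1]
r1 m[X15→φ7] = [1, 1, 1]
r1 m[X5→φ0] = [1, 1, 1]
r1 m[X5→φ2] = [1, 1, 1]
r1 m[X5→φ5] = [1, 1, 1]
r2 m[φ0→X12] = [9, 9, 9]
r2 m[φ0→X15] = [9, 9, 9]
r2 m[φ0→X5] = [9, 9, 9]
r2 m[φ1→X12] = [8, 6, 6]
r2 m[φ1→X14] = [3, 6, 8]
r2 m[φ2→X5] = [4, 4, 1]
r2 m[φ3→X14] = [9, 7, 8]
r2 m[φ4→X12] = [7, 5, 2]
r2 m[φ5→X5] = [7, 4, 8]
r2 m[φ6→X14] = [5, 7, 8]
r2 m[φ7→X15] = [4, 3, 7]
r2 m[X12→φ0] = [56, 30, 12]
r2 m[X12→φ1] = [63, 45, 18]
r2 m[X12→φ4] = [72, 54, 54]
r2 m[X14→φ1] = [45, 49, 64]
r2 m[X14→φ3] = [15, 42, 64]
r2 m[X14→φ6] = [27, 42, 64]
r2 m[X15→φ0] = [4, 3, 7]
r2 m[X15→φ7] = [9, 9, 9]
r2 m[X5→φ0] = [28, 16, 8]
r2 m[X5→φ2] = [63, 36, 72]
r2 m[X5→φ5] = [36, 36, 9]
r3 m[φ0→X12] = [1764, 1176, 1176]
r3 m[φ0→X15] = [7168, 14112, 14112]
r3 m[φ0→X5] = [3528, 1792, 1890]
r3 m[φ1→X12] = [512, 384, 384]
r3 m[φ1→X14] = [90, 378, 504]
r3 m[φ2→X5] = [4, 4, 1]
r3 m[φ3→X14] = [9, 7, 8]
r3 m[φ4→X12] = [7, 5, 2]
r3 m[φ5→X5] = [7, 4, 8]
r3 m[φ6→X14] = [5, 7, 8]
r3 m[φ7→X15] = [4, 3, 7]
r3 m[X12→φ0] = [56, 30, 12]
r3 m[X12→φ1] = [63, 45, 18]
r3 m[X12→φ4] = [72, 54, 54]
r3 m[X14→φ1] = [45, 49, 64]
r3 m[X14→φ3] = [15, 42, 64]
r3 m[X14→φ6] = [27, 42, 64]
r3 m[X15→φ0] = [4, 3, 7]
r3 m[X15→φ7] = [9, 9, 9]
r3 m[X5→φ0] = [28, 16, 8]
r3 m[X5→φ2] = [63, 36, 72]
r3 m[X5→φ5] = [36, 36, 9]
r4 m[φ0→X12] = [1764, 1176, 1176]
r4 m[φ0→X15] = [7168, 14112, 14112]
r4 m[φ0→X5] = [3528, 1792, 1890]
r4 m[φ1→X12] = [512, 384, 384]
r4 m[φ1→X14] = [90, 378, 504]
r4 m[φ2→X5] = [4, 4, 1]
r4 m[φ3→X14] = [9, 7, 8]
r4 m[φ4→X12] = [7, 5, 2]
r4 m[φ5→X5] = [7, 4, 8]
r4 m[φ6→X14] = [5, 7, 8]
r4 m[φ7→X15] = [4, 3, 7]
r4 m[X12→φ0] = [3584, 1920, 768]
r4 m[X12→φ1] = [12348, 5880, 2352]
r4 m[X12→φ4] = [903168, 451584, 451584]
r4 m[X14→φ1] = [45, 49, 64]
r4 m[X14→φ3] = [450, 2646, 4032]
r4 m[X14→φ6] = [810, 2646, 4032]
r4 m[X15→φ0] = [4, 3, 7]
r4 m[X15→φ7] = [7168, 14112, 14112]
r4 m[X5→φ0] = [28, 16, 8]
r4 m[X5→φ2] = [24696, 7168, 15120]
r4 m[X5→φ5] = [14112, 7168, 1890]
r5 m[φ0→X12] = [1764, 1176, 1176]
r5 m[φ0→X15] = [458752, 903168, 903168]
r5 m[φ0→X5] = [225792, 114688, 120960]
r5 m[φ1→X12] = [512, 384, 384]
r5 m[φ1→X14] = [12348, 74088, 98784]
r5 m[φ2→X5] = [4, 4, 1]
r5 m[φ3→X14] = [9, 7, 8]
r5 m[φ4→X12] = [7, 5, 2]
r5 m[φ5→X5] = [7, 4, 8]
r5 m[φ6→X14] = [5, 7, 8]
r5 m[φ7→X15] = [4, 3, 7]
r5 m[X12→φ0] = [3584, 1920, 768]
r5 m[X12→φ1] = [12348, 5880, 2352]
r5 m[X12→φ4] = [903168, 451584, 451584]
r5 m[X14→φ1] = [45, 49, 64]
r5 m[X14→φ3] = [450, 2646, 4032]
r5 m[X14→φ6] = [810, 2646, 4032]
r5 m[X15→φ0] = [4, 3, 7]
r5 m[X15→φ7] = [7168, 14112, 14112]
r5 m[X5→φ0] = [28, 16, 8]
r5 m[X5→φ2] = [24696, 7168, 15120]
r5 m[X5→φ5] = [14112, 7168, 1890]
r6 m[φ0→X12] = [1764, 1176, 1176]
r6 m[φ0→X15] = [458752, 903168, 903168]
r6 m[φ0→X5] = [225792, 114688, 120960]
r6 m[φ1→X12] = [512, 384, 384]
r6 m[φ1→X14] = [12348, 74088, 98784]
r6 m[φ2→X5] = [4, 4, 1]
r6 m[φ3→X14] = [9, 7, 8]
r6 m[φ4→X12] = [7, 5, 2]
r6 m[φ5→X5] = [7, 4, 8]
r6 m[φ6→X14] = [5, 7, 8]
r6 m[φ7→X15] = [4, 3, 7]
r6 m[X12→φ0] = [3584, 1920, 768]
r6 m[X12→φ1] = [12348, 5880, 2352]
r6 m[X12→φ4] = [903168, 451584, 451584]
r6 m[X14→φ1] = [45, 49, 64]
r6 m[X14→φ3] = [61740, 518616, 790272]
r6 m[X14→φ6] = [111132, 518616, 790272]
r6 m[X15→φ0] = [4, 3, 7]
r6 m[X15→φ7] = [458752, 903168, 903168]
r6 m[X5→φ0] = [28, 16, 8]
r6 m[X5→φ2] = [1580544, 458752, 967680]
r6 m[X5→φ5] = [903168, 458752, 120960]
r7 m[φ0→X12] = [1764, 1176, 1176]
r7 m[φ0→X15] = [458752, 903168, 903168]
r7 m[φ0→X5] = [225792, 114688, 120960]
r7 m[φ1→X12] = [512, 384, 384]
r7 m[φ1→X14] = [12348, 74088, 98784]
r7 m[φ2→X5] = [4, 4, 1]
r7 m[φ3→X14] = [9, 7, 8]
r7 m[φ4→X12] = [7, 5, 2]
r7 m[φ5→X5] = [7, 4, 8]
r7 m[φ6→X14] = [5, 7, 8]
r7 m[φ7→X15] = [4, 3, 7]
r7 m[X12→φ0] = [3584, 1920, 768]
r7 m[X12→φ1] = [12348, 5880, 2352]
r7 m[X12→φ4] = [903168, 451584, 451584]
r7 m[X14→φ1] = [45, 49, 64]
r7 m[X14→φ3] = [61740, 518616, 790272]
r7 m[X14→φ6] = [111132, 518616, 790272]
r7 m[X15→φ0] = [4, 3, 7]
r7 m[X15→φ7] = [458752, 903168, 903168]
r7 m[X5→φ0] = [28, 16, 8]
r7 m[X5→φ2] = [1580544, 458752, 967680]
r7 m[X5→φ5] = [903168, 458752, 120960]
fixed point reached at round 7
traceback from X12: (X12=0, X14=2, X15=2, X5=0), score=6322176

assignment: (X12=0, X14=2, X15=2, X5=0); score = 6322176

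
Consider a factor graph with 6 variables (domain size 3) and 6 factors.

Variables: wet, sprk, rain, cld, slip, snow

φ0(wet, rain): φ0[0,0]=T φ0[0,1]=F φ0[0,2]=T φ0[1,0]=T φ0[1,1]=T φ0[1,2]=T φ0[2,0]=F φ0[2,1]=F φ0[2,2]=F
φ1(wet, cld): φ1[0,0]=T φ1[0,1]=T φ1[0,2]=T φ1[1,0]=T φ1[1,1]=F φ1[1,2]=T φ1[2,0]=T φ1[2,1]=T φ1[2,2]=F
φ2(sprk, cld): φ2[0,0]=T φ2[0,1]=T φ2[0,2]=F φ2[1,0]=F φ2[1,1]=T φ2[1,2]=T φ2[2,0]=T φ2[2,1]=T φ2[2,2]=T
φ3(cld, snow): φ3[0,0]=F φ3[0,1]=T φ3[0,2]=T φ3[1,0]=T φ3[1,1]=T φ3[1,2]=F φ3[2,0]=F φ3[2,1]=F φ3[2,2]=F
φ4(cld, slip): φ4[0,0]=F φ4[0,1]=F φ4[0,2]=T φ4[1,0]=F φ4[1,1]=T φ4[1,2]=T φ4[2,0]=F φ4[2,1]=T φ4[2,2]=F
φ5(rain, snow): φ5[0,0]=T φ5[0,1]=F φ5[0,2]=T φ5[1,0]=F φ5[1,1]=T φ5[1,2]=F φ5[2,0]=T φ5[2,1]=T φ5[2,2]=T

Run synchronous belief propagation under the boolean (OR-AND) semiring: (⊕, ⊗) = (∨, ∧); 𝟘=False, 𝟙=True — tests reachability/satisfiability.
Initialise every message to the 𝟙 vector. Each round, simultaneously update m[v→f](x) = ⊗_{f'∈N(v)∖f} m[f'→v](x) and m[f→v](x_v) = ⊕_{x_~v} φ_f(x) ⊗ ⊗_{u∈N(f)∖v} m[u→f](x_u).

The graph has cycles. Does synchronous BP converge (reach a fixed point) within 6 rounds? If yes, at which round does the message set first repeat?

CONVERGED at round 3

init: all messages = 𝟙 over 3 values
r1 m[φ0→wet] = [T, T, F]
r1 m[φ0→rain] = [T, T, T]
r1 m[φ1→wet] = [T, T, T]
r1 m[φ1→cld] = [T, T, T]
r1 m[φ2→sprk] = [T, T, T]
r1 m[φ2→cld] = [T, T, T]
r1 m[φ3→cld] = [T, T, F]
r1 m[φ3→snow] = [T, T, T]
r1 m[φ4→cld] = [T, T, T]
r1 m[φ4→slip] = [F, T, T]
r1 m[φ5→rain] = [T, T, T]
r1 m[φ5→snow] = [T, T, T]
r1 m[wet→φ0] = [T, T, T]
r1 m[wet→φ1] = [T, T, T]
r1 m[sprk→φ2] = [T, T, T]
r1 m[rain→φ0] = [T, T, T]
r1 m[rain→φ5] = [T, T, T]
r1 m[cld→φ1] = [T, T, T]
r1 m[cld→φ2] = [T, T, T]
r1 m[cld→φ3] = [T, T, T]
r1 m[cld→φ4] = [T, T, T]
r1 m[slip→φ4] = [T, T, T]
r1 m[snow→φ3] = [T, T, T]
r1 m[snow→φ5] = [T, T, T]
r2 m[φ0→wet] = [T, T, F]
r2 m[φ0→rain] = [T, T, T]
r2 m[φ1→wet] = [T, T, T]
r2 m[φ1→cld] = [T, T, T]
r2 m[φ2→sprk] = [T, T, T]
r2 m[φ2→cld] = [T, T, T]
r2 m[φ3→cld] = [T, T, F]
r2 m[φ3→snow] = [T, T, T]
r2 m[φ4→cld] = [T, T, T]
r2 m[φ4→slip] = [F, T, T]
r2 m[φ5→rain] = [T, T, T]
r2 m[φ5→snow] = [T, T, T]
r2 m[wet→φ0] = [T, T, T]
r2 m[wet→φ1] = [T, T, F]
r2 m[sprk→φ2] = [T, T, T]
r2 m[rain→φ0] = [T, T, T]
r2 m[rain→φ5] = [T, T, T]
r2 m[cld→φ1] = [T, T, F]
r2 m[cld→φ2] = [T, T, F]
r2 m[cld→φ3] = [T, T, T]
r2 m[cld→φ4] = [T, T, F]
r2 m[slip→φ4] = [T, T, T]
r2 m[snow→φ3] = [T, T, T]
r2 m[snow→φ5] = [T, T, T]
r3 m[φ0→wet] = [T, T, F]
r3 m[φ0→rain] = [T, T, T]
r3 m[φ1→wet] = [T, T, T]
r3 m[φ1→cld] = [T, T, T]
r3 m[φ2→sprk] = [T, T, T]
r3 m[φ2→cld] = [T, T, T]
r3 m[φ3→cld] = [T, T, F]
r3 m[φ3→snow] = [T, T, T]
r3 m[φ4→cld] = [T, T, T]
r3 m[φ4→slip] = [F, T, T]
r3 m[φ5→rain] = [T, T, T]
r3 m[φ5→snow] = [T, T, T]
r3 m[wet→φ0] = [T, T, T]
r3 m[wet→φ1] = [T, T, F]
r3 m[sprk→φ2] = [T, T, T]
r3 m[rain→φ0] = [T, T, T]
r3 m[rain→φ5] = [T, T, T]
r3 m[cld→φ1] = [T, T, F]
r3 m[cld→φ2] = [T, T, F]
r3 m[cld→φ3] = [T, T, T]
r3 m[cld→φ4] = [T, T, F]
r3 m[slip→φ4] = [T, T, T]
r3 m[snow→φ3] = [T, T, T]
r3 m[snow→φ5] = [T, T, T]
fixed point reached at round 3
messages reach a fixed point at round 3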